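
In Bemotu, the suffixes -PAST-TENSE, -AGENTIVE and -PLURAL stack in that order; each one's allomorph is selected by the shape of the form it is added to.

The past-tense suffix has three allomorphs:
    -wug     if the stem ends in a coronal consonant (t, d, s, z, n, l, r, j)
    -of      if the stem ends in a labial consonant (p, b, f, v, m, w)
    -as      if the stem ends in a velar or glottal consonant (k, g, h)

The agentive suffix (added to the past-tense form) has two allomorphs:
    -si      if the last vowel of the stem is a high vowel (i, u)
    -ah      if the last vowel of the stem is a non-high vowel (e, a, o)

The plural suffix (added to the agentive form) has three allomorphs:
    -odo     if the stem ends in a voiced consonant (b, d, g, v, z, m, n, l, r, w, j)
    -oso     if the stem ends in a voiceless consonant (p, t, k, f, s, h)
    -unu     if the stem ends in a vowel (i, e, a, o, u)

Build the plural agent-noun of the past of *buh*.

buhasahoso

Since the final consonant of *buh* is /h/ (velar/glottal), it takes -as, giving *buhas*.
The past-tense form *buhas* — last vowel /a/ (a non-high vowel) → -ah → *buhasah*.
The agentive form *buhasah* — final sound /h/ (a voiceless consonant) → -oso → *buhasahoso*.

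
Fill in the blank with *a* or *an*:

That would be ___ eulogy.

The indefinite article is chosen by the initial *sound* of the following word, not its spelling.
*eulogy* begins with the sound /juː/ (eu pronounced /juː/) — a consonant sound.
So the article is *a*: That would be a eulogy.

a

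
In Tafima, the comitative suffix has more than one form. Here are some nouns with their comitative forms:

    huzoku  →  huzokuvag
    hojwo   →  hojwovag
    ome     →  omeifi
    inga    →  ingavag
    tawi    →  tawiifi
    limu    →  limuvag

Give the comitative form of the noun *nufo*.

nufovag

Looking at the last vowel of each stem: -ifi when the last vowel of the stem is a front vowel (*ome*, *tawi*); -vag when the last vowel of the stem is a back vowel (*huzoku*, *hojwo*, *inga*, *limu*).
The last vowel of *nufo* is /o/, which is a back vowel, so the suffix is -vag, giving *nufovag*.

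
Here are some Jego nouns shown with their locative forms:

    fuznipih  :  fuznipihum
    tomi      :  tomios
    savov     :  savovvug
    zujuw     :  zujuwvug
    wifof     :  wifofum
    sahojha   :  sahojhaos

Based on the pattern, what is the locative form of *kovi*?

Looking at the final sound of each stem: -um when the stem ends in a voiceless consonant (*fuznipih*, *wifof*); -vug when the stem ends in a voiced consonant (*savov*, *zujuw*); -os when the stem ends in a vowel (*tomi*, *sahojha*).
The final sound of *kovi* is /i/, which is a vowel, so the suffix is -os, giving *kovios*.

kovios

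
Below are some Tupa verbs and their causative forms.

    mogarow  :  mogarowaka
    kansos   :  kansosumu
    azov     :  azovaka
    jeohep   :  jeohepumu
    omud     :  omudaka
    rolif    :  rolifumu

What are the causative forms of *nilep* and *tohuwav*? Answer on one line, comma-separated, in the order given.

nilepumu, tohuwavaka

The suffix is conditioned by the final consonant: -umu when the stem ends in a voiceless consonant (*kansos*, *jeohep*, *rolif*); -aka when the stem ends in a voiced consonant (*mogarow*, *azov*, *omud*).
The final consonant of *nilep* is /p/, which is voiceless, so the suffix is -umu, giving *nilepumu*.
Since the final consonant of *tohuwav* is /v/ (voiced), it takes -aka, giving *tohuwavaka*.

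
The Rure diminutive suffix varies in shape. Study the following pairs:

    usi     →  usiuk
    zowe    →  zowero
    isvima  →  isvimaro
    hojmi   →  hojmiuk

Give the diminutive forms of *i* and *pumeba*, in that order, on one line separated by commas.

The pattern is height harmony: -uk when the last vowel of the stem is a high vowel (*usi*, *hojmi*); -ro when the last vowel of the stem is a non-high vowel (*zowe*, *isvima*).
*i* — last vowel /i/ (a high vowel) → -uk → *iuk*.
*pumeba* — last vowel /a/ (a non-high vowel) → -ro → *pumebaro*.

iuk, pumebaro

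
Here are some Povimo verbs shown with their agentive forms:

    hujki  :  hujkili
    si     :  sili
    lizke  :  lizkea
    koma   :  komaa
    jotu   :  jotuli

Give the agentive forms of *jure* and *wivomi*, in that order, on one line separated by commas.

The pattern is height harmony: -li when the last vowel of the stem is a high vowel (*hujki*, *si*, *jotu*); -a when the last vowel of the stem is a non-high vowel (*lizke*, *koma*).
Since the last vowel of *jure* is /e/ (a non-high vowel), it takes -a, giving *jurea*.
*wivomi* — last vowel /i/ (a high vowel) → -li → *wivomili*.

jurea, wivomili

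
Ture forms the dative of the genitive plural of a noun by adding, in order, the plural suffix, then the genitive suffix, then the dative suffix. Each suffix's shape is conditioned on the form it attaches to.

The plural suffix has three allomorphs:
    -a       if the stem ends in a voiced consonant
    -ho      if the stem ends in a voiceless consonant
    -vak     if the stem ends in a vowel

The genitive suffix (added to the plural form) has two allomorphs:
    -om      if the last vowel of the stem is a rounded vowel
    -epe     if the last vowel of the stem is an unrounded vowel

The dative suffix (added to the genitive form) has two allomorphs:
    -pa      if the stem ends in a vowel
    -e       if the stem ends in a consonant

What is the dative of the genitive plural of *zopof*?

zopofhoome

*zopof* — final sound /f/ (a voiceless consonant) → -ho → *zopofho*.
The plural form *zopofho* — last vowel /o/ (a rounded vowel) → -om → *zopofhoom*.
The final sound of the genitive form *zopofhoom* is /m/, which is a consonant, so the dative suffix is -e, giving *zopofhoome*.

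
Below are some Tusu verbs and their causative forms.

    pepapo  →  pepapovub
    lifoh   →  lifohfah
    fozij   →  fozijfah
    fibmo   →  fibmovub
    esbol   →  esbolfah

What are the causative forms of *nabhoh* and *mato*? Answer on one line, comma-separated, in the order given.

The suffix is conditioned by the final sound: -fah when the stem ends in a consonant (*lifoh*, *fozij*, *esbol*); -vub when the stem ends in a vowel (*pepapo*, *fibmo*).
*nabhoh*: final sound = /h/, a consonant → -fah → *nabhohfah*.
*mato* — final sound /o/ (a vowel) → -vub → *matovub*.

nabhohfah, matovub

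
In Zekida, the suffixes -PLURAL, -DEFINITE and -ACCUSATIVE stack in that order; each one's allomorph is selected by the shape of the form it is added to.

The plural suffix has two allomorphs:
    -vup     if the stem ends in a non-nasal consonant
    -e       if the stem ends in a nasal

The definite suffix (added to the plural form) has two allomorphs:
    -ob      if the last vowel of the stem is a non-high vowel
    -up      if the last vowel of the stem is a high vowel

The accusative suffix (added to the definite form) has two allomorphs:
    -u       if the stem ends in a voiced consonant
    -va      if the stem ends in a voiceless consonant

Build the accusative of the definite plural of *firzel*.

firzelvupupva

Since the final consonant of *firzel* is /l/ (non-nasal), it takes -vup, giving *firzelvup*.
The plural form *firzelvup* — last vowel /u/ (a high vowel) → -up → *firzelvupup*.
Since the final consonant of the definite form *firzelvupup* is /p/ (voiceless), it takes -va, giving *firzelvupupva*.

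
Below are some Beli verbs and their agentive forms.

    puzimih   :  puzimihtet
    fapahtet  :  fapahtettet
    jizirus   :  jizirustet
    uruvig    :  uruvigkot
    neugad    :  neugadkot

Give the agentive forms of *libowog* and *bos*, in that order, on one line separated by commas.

libowogkot, bostet

Looking at the final consonant of each stem: -tet when the stem ends in a voiceless consonant (*puzimih*, *fapahtet*, *jizirus*); -kot when the stem ends in a voiced consonant (*uruvig*, *neugad*).
The final consonant of *libowog* is /g/, which is voiced, so the suffix is -kot, giving *libowogkot*.
*bos*: final consonant = /s/, voiceless → -tet → *bostet*.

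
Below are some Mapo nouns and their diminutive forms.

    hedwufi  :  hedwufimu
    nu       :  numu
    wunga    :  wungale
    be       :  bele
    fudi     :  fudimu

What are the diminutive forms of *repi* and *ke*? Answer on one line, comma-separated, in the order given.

Looking at the last vowel of each stem: -mu when the last vowel of the stem is a high vowel (*hedwufi*, *nu*, *fudi*); -le when the last vowel of the stem is a non-high vowel (*wunga*, *be*).
*repi* — last vowel /i/ (a high vowel) → -mu → *repimu*.
Since the last vowel of *ke* is /e/ (a non-high vowel), it takes -le, giving *kele*.

repimu, kele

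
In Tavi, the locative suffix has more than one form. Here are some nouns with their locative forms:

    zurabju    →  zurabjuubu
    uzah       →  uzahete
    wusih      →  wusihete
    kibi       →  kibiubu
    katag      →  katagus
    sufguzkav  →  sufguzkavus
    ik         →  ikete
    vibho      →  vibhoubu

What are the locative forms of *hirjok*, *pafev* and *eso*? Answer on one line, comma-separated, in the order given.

The pattern is voicing of the final sound: -ete when the stem ends in a voiceless consonant (*uzah*, *wusih*, *ik*); -us when the stem ends in a voiced consonant (*katag*, *sufguzkav*); -ubu when the stem ends in a vowel (*zurabju*, *kibi*, *vibho*).
Since the final sound of *hirjok* is /k/ (a voiceless consonant), it takes -ete, giving *hirjokete*.
*pafev*: final sound = /v/, a voiced consonant → -us → *pafevus*.
Since the final sound of *eso* is /o/ (a vowel), it takes -ubu, giving *esoubu*.

hirjokete, pafevus, esoubu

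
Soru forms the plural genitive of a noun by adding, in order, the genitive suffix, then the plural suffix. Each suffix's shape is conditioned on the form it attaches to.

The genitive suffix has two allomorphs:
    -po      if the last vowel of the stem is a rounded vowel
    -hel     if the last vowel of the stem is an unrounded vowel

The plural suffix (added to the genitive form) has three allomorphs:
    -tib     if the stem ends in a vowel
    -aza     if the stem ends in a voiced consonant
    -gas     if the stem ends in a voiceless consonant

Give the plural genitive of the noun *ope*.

opehelaza

The last vowel of *ope* is /e/, which is an unrounded vowel, so the genitive suffix is -hel, giving *opehel*.
The genitive form *opehel*: final sound = /l/, a voiced consonant → -aza → *opehelaza*.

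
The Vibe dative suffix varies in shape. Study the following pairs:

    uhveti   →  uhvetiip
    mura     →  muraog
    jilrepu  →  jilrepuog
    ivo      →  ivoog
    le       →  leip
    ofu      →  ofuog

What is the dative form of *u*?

uog

The alternation tracks the last vowel of the stem — -ip when the last vowel of the stem is a front vowel (*uhveti*, *le*); -og when the last vowel of the stem is a back vowel (*mura*, *jilrepu*, *ivo*, *ofu*).
Since the last vowel of *u* is /u/ (a back vowel), it takes -og, giving *uog*.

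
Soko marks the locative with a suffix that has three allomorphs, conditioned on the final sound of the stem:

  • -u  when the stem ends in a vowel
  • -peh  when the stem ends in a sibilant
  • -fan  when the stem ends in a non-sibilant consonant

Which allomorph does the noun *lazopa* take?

The final sound of *lazopa* is /a/, which is a vowel, so the suffix is -u.

-u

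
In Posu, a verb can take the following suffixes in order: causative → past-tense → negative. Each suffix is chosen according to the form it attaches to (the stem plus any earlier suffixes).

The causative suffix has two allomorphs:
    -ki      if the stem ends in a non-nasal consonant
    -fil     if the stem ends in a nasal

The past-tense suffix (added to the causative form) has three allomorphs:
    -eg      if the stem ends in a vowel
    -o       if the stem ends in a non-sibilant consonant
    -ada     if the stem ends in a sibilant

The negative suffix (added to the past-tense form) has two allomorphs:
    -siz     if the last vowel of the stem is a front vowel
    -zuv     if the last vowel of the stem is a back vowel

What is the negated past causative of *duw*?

Since the final consonant of *duw* is /w/ (non-nasal), it takes -ki, giving *duwki*.
Since the final sound of the causative form *duwki* is /i/ (a vowel), it takes -eg, giving *duwkieg*.
The last vowel of the past-tense form *duwkieg* is /e/, which is a front vowel, so the negative suffix is -siz, giving *duwkiegsiz*.

duwkiegsiz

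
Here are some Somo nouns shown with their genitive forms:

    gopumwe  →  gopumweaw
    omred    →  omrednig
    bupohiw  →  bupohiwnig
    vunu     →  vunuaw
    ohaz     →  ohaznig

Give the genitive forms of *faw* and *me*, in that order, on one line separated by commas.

fawnig, meaw

Looking at the final sound of each stem: -nig when the stem ends in a consonant (*omred*, *bupohiw*, *ohaz*); -aw when the stem ends in a vowel (*gopumwe*, *vunu*).
*faw* — final sound /w/ (a consonant) → -nig → *fawnig*.
*me* — final sound /e/ (a vowel) → -aw → *meaw*.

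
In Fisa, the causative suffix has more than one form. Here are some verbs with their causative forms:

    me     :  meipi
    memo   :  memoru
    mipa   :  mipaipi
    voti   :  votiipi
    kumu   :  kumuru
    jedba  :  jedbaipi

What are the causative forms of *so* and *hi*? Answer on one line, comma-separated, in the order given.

The alternation tracks the last vowel of the stem — -ru when the last vowel of the stem is a rounded vowel (*memo*, *kumu*); -ipi when the last vowel of the stem is an unrounded vowel (*me*, *mipa*, *voti*, *jedba*).
*so*: last vowel = /o/, a rounded vowel → -ru → *soru*.
Since the last vowel of *hi* is /i/ (an unrounded vowel), it takes -ipi, giving *hiipi*.

soru, hiipi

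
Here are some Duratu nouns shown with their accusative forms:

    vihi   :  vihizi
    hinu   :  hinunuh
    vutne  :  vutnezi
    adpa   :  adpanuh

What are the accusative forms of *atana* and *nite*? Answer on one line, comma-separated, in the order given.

The pattern is front/back vowel harmony: -zi when the last vowel of the stem is a front vowel (*vihi*, *vutne*); -nuh when the last vowel of the stem is a back vowel (*hinu*, *adpa*).
*atana* — last vowel /a/ (a back vowel) → -nuh → *atananuh*.
The last vowel of *nite* is /e/, which is a front vowel, so the suffix is -zi, giving *nitezi*.

atananuh, nitezi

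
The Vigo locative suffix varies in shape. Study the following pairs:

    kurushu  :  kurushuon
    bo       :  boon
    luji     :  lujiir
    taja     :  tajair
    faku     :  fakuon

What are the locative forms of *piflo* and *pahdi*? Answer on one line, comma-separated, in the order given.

Looking at the last vowel of each stem: -on when the last vowel of the stem is a rounded vowel (*kurushu*, *bo*, *faku*); -ir when the last vowel of the stem is an unrounded vowel (*luji*, *taja*).
*piflo* — last vowel /o/ (a rounded vowel) → -on → *pifloon*.
The last vowel of *pahdi* is /i/, which is an unrounded vowel, so the suffix is -ir, giving *pahdiir*.

pifloon, pahdiir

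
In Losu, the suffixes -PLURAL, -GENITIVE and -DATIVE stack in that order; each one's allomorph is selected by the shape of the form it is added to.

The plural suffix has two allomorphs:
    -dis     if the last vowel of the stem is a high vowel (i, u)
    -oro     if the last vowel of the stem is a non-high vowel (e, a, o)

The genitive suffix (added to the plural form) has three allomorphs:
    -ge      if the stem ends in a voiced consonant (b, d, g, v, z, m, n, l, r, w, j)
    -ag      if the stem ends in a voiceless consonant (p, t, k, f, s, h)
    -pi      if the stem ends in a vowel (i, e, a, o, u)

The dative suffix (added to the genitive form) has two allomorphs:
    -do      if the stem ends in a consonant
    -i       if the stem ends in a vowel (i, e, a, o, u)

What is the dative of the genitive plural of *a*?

Since the last vowel of *a* is /a/ (a non-high vowel), it takes -oro, giving *aoro*.
The plural form *aoro*: final sound = /o/, a vowel → -pi → *aoropi*.
Since the final sound of the genitive form *aoropi* is /i/ (a vowel), it takes -i, giving *aoropii*.

aoropii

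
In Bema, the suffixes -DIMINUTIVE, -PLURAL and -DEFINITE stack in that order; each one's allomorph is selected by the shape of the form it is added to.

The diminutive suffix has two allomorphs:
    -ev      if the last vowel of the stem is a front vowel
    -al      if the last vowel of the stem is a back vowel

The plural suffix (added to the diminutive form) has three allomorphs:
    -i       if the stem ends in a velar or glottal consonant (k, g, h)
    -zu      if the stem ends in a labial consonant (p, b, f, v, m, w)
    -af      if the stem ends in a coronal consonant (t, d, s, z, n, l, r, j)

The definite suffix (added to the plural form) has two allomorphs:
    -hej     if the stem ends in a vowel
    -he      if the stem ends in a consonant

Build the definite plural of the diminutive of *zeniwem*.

zeniwemevzuhej

*zeniwem*: last vowel = /e/, a front vowel → -ev → *zeniwemev*.
The final consonant of the diminutive form *zeniwemev* is /v/, which is labial, so the plural suffix is -zu, giving *zeniwemevzu*.
The final sound of the plural form *zeniwemevzu* is /u/, which is a vowel, so the definite suffix is -hej, giving *zeniwemevzuhej*.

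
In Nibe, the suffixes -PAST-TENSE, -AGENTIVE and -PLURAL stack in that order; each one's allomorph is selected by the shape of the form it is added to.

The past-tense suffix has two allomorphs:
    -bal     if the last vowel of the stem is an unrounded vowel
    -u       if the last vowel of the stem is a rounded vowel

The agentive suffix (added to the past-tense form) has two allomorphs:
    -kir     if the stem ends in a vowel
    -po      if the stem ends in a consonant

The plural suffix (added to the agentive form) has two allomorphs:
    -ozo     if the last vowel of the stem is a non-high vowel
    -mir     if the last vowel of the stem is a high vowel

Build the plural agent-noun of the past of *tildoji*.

tildojibalpoozo

The last vowel of *tildoji* is /i/, which is an unrounded vowel, so the past-tense suffix is -bal, giving *tildojibal*.
The past-tense form *tildojibal* — final sound /l/ (a consonant) → -po → *tildojibalpo*.
The last vowel of the agentive form *tildojibalpo* is /o/, which is a non-high vowel, so the plural suffix is -ozo, giving *tildojibalpoozo*.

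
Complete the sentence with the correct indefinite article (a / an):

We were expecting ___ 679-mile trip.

The indefinite article is chosen by the initial *sound* of the following word, not its spelling.
The number *679* is spoken "six hundred …", beginning with /sɪks/ — a consonant sound.
So the article is *a*: We were expecting a 679-mile trip.

a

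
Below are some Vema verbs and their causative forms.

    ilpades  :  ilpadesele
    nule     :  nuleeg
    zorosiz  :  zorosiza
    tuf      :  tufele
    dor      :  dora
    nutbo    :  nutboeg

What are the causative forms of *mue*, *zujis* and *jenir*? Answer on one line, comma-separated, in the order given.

Looking at the final sound of each stem: -ele when the stem ends in a voiceless consonant (*ilpades*, *tuf*); -a when the stem ends in a voiced consonant (*zorosiz*, *dor*); -eg when the stem ends in a vowel (*nule*, *nutbo*).
*mue* — final sound /e/ (a vowel) → -eg → *mueeg*.
*zujis*: final sound = /s/, a voiceless consonant → -ele → *zujisele*.
Since the final sound of *jenir* is /r/ (a voiced consonant), it takes -a, giving *jenira*.

mueeg, zujisele, jenira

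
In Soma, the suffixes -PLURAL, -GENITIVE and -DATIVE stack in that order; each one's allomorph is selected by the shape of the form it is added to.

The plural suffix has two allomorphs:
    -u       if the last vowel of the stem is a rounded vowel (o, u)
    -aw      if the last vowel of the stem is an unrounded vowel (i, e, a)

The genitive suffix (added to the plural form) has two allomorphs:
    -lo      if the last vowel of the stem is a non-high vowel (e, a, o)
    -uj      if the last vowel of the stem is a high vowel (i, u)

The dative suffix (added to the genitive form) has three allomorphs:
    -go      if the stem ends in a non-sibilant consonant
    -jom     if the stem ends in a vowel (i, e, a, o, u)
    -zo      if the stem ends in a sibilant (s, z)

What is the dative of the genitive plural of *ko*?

kouujgo

*ko* — last vowel /o/ (a rounded vowel) → -u → *kou*.
Since the last vowel of the plural form *kou* is /u/ (a high vowel), it takes -uj, giving *kouuj*.
Since the final sound of the genitive form *kouuj* is /j/ (a non-sibilant consonant), it takes -go, giving *kouujgo*.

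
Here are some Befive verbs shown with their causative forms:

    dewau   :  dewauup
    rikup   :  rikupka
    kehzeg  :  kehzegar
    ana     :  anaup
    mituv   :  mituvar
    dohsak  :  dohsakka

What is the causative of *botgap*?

The suffix is conditioned by the final sound: -ka when the stem ends in a voiceless consonant (*rikup*, *dohsak*); -ar when the stem ends in a voiced consonant (*kehzeg*, *mituv*); -up when the stem ends in a vowel (*dewau*, *ana*).
*botgap*: final sound = /p/, a voiceless consonant → -ka → *botgapka*.

botgapka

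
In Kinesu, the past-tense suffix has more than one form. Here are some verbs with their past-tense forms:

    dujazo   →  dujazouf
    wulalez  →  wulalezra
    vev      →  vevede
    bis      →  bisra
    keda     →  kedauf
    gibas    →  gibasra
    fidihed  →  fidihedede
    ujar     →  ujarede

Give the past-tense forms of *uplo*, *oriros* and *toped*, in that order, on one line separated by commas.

The pattern is sibilance of the final sound: -ra when the stem ends in a sibilant (*wulalez*, *bis*, *gibas*); -ede when the stem ends in a non-sibilant consonant (*vev*, *fidihed*, *ujar*); -uf when the stem ends in a vowel (*dujazo*, *keda*).
Since the final sound of *uplo* is /o/ (a vowel), it takes -uf, giving *uplouf*.
Since the final sound of *oriros* is /s/ (a sibilant), it takes -ra, giving *orirosra*.
*toped* — final sound /d/ (a non-sibilant consonant) → -ede → *topedede*.

uplouf, orirosra, topedede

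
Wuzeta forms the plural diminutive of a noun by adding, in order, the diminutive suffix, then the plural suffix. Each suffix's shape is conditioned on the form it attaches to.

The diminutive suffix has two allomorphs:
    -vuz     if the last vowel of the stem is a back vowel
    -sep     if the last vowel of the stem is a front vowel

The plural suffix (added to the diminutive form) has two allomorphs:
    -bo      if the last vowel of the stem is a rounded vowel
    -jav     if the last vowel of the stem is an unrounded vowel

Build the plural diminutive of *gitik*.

gitiksepjav

*gitik* — last vowel /i/ (a front vowel) → -sep → *gitiksep*.
The diminutive form *gitiksep* — last vowel /e/ (an unrounded vowel) → -jav → *gitiksepjav*.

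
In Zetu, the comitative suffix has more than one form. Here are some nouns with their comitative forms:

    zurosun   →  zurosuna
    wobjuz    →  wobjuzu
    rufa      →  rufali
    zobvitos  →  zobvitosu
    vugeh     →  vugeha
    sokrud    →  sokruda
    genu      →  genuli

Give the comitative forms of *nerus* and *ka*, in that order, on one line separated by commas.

Looking at the final sound of each stem: -u when the stem ends in a sibilant (*wobjuz*, *zobvitos*); -a when the stem ends in a non-sibilant consonant (*zurosun*, *vugeh*, *sokrud*); -li when the stem ends in a vowel (*rufa*, *genu*).
The final sound of *nerus* is /s/, which is a sibilant, so the suffix is -u, giving *nerusu*.
Since the final sound of *ka* is /a/ (a vowel), it takes -li, giving *kali*.

nerusu, kali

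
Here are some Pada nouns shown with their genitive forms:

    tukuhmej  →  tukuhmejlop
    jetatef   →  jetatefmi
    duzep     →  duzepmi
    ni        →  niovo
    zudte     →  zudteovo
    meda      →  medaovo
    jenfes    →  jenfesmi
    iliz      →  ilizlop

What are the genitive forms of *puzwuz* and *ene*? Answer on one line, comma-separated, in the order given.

The alternation tracks the final sound of the stem — -mi when the stem ends in a voiceless consonant (*jetatef*, *duzep*, *jenfes*); -lop when the stem ends in a voiced consonant (*tukuhmej*, *iliz*); -ovo when the stem ends in a vowel (*ni*, *zudte*, *meda*).
The final sound of *puzwuz* is /z/, which is a voiced consonant, so the suffix is -lop, giving *puzwuzlop*.
Since the final sound of *ene* is /e/ (a vowel), it takes -ovo, giving *eneovo*.

puzwuzlop, eneovo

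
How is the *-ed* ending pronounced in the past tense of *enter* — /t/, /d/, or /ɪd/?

The stem *enter* ends in a voiced sound other than /d/.
The -ed suffix is realized as /ɪd/ after /t, d/; as /t/ after other voiceless consonants; and as /d/ after other voiced sounds.
So -ed on *enter* is pronounced /d/.

/d/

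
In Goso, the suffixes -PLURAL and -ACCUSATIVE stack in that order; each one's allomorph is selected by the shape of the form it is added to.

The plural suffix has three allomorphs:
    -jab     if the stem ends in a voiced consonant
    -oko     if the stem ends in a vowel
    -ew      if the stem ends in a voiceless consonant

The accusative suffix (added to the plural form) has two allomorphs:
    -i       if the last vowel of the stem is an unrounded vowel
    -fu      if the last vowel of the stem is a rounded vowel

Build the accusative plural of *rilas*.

rilasewi

The final sound of *rilas* is /s/, which is a voiceless consonant, so the plural suffix is -ew, giving *rilasew*.
The plural form *rilasew* — last vowel /e/ (an unrounded vowel) → -i → *rilasewi*.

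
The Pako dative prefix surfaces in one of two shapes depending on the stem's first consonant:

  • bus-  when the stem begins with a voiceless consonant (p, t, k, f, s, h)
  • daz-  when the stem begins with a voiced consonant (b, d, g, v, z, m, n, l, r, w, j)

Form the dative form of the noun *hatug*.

bushatug

*hatug* — first consonant /h/ (voiceless) → bus- → *bushatug*.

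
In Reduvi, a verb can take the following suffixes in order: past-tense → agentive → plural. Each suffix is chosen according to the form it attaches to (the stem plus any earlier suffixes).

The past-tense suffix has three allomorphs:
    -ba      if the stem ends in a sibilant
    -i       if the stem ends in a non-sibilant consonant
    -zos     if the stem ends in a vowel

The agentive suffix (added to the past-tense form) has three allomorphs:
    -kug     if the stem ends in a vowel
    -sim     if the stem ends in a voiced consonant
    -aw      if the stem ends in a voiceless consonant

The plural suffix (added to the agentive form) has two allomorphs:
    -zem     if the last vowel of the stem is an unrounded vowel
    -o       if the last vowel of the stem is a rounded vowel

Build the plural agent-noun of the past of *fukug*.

fukugikugo

*fukug* — final sound /g/ (a non-sibilant consonant) → -i → *fukugi*.
The final sound of the past-tense form *fukugi* is /i/, which is a vowel, so the agentive suffix is -kug, giving *fukugikug*.
The last vowel of the agentive form *fukugikug* is /u/, which is a rounded vowel, so the plural suffix is -o, giving *fukugikugo*.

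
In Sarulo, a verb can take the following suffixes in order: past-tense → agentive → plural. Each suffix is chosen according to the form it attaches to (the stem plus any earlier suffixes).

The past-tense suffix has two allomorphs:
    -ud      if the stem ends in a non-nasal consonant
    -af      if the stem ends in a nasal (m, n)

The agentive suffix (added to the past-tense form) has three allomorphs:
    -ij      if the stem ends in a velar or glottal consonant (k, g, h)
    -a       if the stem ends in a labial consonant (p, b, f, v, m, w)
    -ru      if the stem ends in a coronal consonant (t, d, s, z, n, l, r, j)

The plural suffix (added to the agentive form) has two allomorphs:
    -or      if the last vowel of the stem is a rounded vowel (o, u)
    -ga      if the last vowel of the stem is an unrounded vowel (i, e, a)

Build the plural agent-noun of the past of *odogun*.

odogunafaga

The final consonant of *odogun* is /n/, which is a nasal, so the past-tense suffix is -af, giving *odogunaf*.
The past-tense form *odogunaf* — final consonant /f/ (labial) → -a → *odogunafa*.
The agentive form *odogunafa* — last vowel /a/ (an unrounded vowel) → -ga → *odogunafaga*.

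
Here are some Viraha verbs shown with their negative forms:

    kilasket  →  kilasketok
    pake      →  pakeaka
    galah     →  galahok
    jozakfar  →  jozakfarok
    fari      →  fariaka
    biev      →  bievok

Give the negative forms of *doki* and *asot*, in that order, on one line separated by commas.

dokiaka, asotok

The pattern is consonant vs. vowel: -ok when the stem ends in a consonant (*kilasket*, *galah*, *jozakfar*, *biev*); -aka when the stem ends in a vowel (*pake*, *fari*).
*doki* — final sound /i/ (a vowel) → -aka → *dokiaka*.
Since the final sound of *asot* is /t/ (a consonant), it takes -ok, giving *asotok*.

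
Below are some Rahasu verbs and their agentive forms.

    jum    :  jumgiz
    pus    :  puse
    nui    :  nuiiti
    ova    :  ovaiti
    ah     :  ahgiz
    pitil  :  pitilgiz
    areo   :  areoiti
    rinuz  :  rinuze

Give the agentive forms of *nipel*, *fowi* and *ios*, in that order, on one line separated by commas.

The alternation tracks the final sound of the stem — -e when the stem ends in a sibilant (*pus*, *rinuz*); -giz when the stem ends in a non-sibilant consonant (*jum*, *ah*, *pitil*); -iti when the stem ends in a vowel (*nui*, *ova*, *areo*).
*nipel* — final sound /l/ (a non-sibilant consonant) → -giz → *nipelgiz*.
*fowi*: final sound = /i/, a vowel → -iti → *fowiiti*.
*ios*: final sound = /s/, a sibilant → -e → *iose*.

nipelgiz, fowiiti, iose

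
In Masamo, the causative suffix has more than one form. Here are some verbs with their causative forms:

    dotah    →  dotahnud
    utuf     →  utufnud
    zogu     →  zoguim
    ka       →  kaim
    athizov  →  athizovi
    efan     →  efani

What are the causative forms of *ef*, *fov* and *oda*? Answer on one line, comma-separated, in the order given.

efnud, fovi, odaim

The pattern is voicing of the final sound: -nud when the stem ends in a voiceless consonant (*dotah*, *utuf*); -i when the stem ends in a voiced consonant (*athizov*, *efan*); -im when the stem ends in a vowel (*zogu*, *ka*).
Since the final sound of *ef* is /f/ (a voiceless consonant), it takes -nud, giving *efnud*.
*fov*: final sound = /v/, a voiced consonant → -i → *fovi*.
*oda*: final sound = /a/, a vowel → -im → *odaim*.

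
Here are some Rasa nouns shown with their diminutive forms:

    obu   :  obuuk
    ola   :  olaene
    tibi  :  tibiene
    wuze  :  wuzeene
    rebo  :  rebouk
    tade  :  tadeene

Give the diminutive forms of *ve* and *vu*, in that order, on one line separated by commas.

veene, vuuk

The pattern is rounding harmony: -uk when the last vowel of the stem is a rounded vowel (*obu*, *rebo*); -ene when the last vowel of the stem is an unrounded vowel (*ola*, *tibi*, *wuze*, *tade*).
*ve*: last vowel = /e/, an unrounded vowel → -ene → *veene*.
The last vowel of *vu* is /u/, which is a rounded vowel, so the suffix is -uk, giving *vuuk*.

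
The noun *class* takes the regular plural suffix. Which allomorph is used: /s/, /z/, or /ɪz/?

/ɪz/

The stem *class* ends in a sibilant (/s, z, ʃ, ʒ, tʃ, dʒ/).
The plural suffix surfaces as /ɪz/ after sibilants, /s/ after other voiceless consonants, and /z/ after other voiced sounds.
So the plural -s on *class* is pronounced /ɪz/.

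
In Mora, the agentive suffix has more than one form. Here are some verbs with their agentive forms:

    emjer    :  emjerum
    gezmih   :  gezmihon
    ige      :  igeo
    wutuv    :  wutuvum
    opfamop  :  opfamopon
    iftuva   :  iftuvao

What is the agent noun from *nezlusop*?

nezlusopon

Looking at the final sound of each stem: -on when the stem ends in a voiceless consonant (*gezmih*, *opfamop*); -um when the stem ends in a voiced consonant (*emjer*, *wutuv*); -o when the stem ends in a vowel (*ige*, *iftuva*).
The final sound of *nezlusop* is /p/, which is a voiceless consonant, so the suffix is -on, giving *nezlusopon*.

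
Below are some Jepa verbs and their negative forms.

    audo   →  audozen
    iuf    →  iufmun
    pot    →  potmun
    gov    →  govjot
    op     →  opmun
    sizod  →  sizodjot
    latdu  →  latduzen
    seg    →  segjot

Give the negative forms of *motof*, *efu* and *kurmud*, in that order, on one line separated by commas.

Looking at the final sound of each stem: -mun when the stem ends in a voiceless consonant (*iuf*, *pot*, *op*); -jot when the stem ends in a voiced consonant (*gov*, *sizod*, *seg*); -zen when the stem ends in a vowel (*audo*, *latdu*).
*motof* — final sound /f/ (a voiceless consonant) → -mun → *motofmun*.
Since the final sound of *efu* is /u/ (a vowel), it takes -zen, giving *efuzen*.
The final sound of *kurmud* is /d/, which is a voiced consonant, so the suffix is -jot, giving *kurmudjot*.

motofmun, efuzen, kurmudjot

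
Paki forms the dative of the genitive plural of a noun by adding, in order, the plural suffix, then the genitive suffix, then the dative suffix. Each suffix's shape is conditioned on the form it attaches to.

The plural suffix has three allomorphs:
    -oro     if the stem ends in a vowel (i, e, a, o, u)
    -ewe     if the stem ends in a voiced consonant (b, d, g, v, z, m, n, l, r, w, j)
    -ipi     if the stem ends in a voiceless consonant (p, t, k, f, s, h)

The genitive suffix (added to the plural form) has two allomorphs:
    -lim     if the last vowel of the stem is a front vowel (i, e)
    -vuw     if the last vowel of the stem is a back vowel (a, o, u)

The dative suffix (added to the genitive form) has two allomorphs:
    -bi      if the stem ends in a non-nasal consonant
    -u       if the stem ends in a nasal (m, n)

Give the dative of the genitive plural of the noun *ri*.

Since the final sound of *ri* is /i/ (a vowel), it takes -oro, giving *rioro*.
The plural form *rioro* — last vowel /o/ (a back vowel) → -vuw → *riorovuw*.
The final consonant of the genitive form *riorovuw* is /w/, which is non-nasal, so the dative suffix is -bi, giving *riorovuwbi*.

riorovuwbi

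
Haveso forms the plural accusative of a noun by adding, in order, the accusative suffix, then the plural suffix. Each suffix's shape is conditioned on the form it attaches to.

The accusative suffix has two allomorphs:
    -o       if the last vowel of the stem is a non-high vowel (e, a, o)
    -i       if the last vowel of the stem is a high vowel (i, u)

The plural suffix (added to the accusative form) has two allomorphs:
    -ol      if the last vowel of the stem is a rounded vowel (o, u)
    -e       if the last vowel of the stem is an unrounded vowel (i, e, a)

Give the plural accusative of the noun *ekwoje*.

ekwojeool

The last vowel of *ekwoje* is /e/, which is a non-high vowel, so the accusative suffix is -o, giving *ekwojeo*.
The last vowel of the accusative form *ekwojeo* is /o/, which is a rounded vowel, so the plural suffix is -ol, giving *ekwojeool*.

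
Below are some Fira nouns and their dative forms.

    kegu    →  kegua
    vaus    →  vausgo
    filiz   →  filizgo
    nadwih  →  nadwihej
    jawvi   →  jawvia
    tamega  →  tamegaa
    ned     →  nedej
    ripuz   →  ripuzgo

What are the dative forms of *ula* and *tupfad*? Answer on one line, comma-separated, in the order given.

The alternation tracks the final sound of the stem — -go when the stem ends in a sibilant (*vaus*, *filiz*, *ripuz*); -ej when the stem ends in a non-sibilant consonant (*nadwih*, *ned*); -a when the stem ends in a vowel (*kegu*, *jawvi*, *tamega*).
The final sound of *ula* is /a/, which is a vowel, so the suffix is -a, giving *ulaa*.
The final sound of *tupfad* is /d/, which is a non-sibilant consonant, so the suffix is -ej, giving *tupfadej*.

ulaa, tupfadej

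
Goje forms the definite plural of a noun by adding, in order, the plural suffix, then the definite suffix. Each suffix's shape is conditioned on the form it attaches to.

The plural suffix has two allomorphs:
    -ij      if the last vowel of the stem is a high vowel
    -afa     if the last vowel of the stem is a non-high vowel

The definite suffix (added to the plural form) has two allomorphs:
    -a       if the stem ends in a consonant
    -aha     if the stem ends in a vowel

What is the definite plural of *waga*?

wagaafaaha

*waga*: last vowel = /a/, a non-high vowel → -afa → *wagaafa*.
The plural form *wagaafa* — final sound /a/ (a vowel) → -aha → *wagaafaaha*.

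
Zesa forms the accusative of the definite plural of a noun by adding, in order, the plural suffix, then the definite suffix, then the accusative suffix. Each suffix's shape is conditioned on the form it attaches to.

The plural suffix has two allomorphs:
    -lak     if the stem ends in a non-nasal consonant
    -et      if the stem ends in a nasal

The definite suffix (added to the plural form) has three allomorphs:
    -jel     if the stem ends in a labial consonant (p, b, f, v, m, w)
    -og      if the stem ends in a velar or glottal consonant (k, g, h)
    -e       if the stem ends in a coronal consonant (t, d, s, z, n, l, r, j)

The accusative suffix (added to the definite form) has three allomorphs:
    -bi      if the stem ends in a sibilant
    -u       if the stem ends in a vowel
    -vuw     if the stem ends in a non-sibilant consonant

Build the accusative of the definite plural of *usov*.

usovlakogvuw

*usov* — final consonant /v/ (non-nasal) → -lak → *usovlak*.
The final consonant of the plural form *usovlak* is /k/, which is velar/glottal, so the definite suffix is -og, giving *usovlakog*.
Since the final sound of the definite form *usovlakog* is /g/ (a non-sibilant consonant), it takes -vuw, giving *usovlakogvuw*.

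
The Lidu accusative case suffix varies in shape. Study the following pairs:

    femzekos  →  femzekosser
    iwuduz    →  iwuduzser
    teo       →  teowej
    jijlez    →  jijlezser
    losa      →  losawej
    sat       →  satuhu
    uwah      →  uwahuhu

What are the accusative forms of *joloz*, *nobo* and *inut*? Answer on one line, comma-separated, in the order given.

jolozser, nobowej, inutuhu

Looking at the final sound of each stem: -ser when the stem ends in a sibilant (*femzekos*, *iwuduz*, *jijlez*); -uhu when the stem ends in a non-sibilant consonant (*sat*, *uwah*); -wej when the stem ends in a vowel (*teo*, *losa*).
*joloz*: final sound = /z/, a sibilant → -ser → *jolozser*.
Since the final sound of *nobo* is /o/ (a vowel), it takes -wej, giving *nobowej*.
*inut*: final sound = /t/, a non-sibilant consonant → -uhu → *inutuhu*.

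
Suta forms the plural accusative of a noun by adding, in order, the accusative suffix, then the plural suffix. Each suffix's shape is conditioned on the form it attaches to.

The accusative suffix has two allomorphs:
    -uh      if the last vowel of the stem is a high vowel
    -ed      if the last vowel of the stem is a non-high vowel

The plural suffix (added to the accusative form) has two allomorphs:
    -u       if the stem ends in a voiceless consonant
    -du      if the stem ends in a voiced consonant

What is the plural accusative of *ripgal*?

ripgaleddu

*ripgal*: last vowel = /a/, a non-high vowel → -ed → *ripgaled*.
Since the final consonant of the accusative form *ripgaled* is /d/ (voiced), it takes -du, giving *ripgaleddu*.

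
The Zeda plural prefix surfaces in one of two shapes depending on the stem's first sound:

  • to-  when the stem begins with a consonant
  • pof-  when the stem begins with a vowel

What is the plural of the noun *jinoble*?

tojinoble

The first sound of *jinoble* is /j/, which is a consonant, so the prefix is to-, giving *tojinoble*.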